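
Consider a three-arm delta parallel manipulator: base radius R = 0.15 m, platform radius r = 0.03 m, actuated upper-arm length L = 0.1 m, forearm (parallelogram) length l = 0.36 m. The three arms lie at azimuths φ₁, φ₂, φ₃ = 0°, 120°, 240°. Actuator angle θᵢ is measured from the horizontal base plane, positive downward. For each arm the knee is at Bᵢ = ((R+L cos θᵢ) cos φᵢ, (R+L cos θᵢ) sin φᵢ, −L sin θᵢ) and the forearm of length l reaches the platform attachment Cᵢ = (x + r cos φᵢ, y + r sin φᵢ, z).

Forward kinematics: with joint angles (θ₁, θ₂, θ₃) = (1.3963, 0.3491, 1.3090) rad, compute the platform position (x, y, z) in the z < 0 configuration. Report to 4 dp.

O1 = (0.1374·cos0.0°, 0.1374·sin0.0°, -0.0985) = (0.1374, 0.0000, -0.0985)
arm 2 at φ=120.0°: ρ2 = 0.2140;  O2 = (-0.1070, 0.1853, -0.0342)
φ3=240.0°: virtual centre (-0.0729, -0.1263, -0.0966), radius l
eliminate P² terms by subtracting sphere 1 from 2 and 3
[-0.4887 0.3706 0.1286]·P = 0.0184;  [-0.4206 -0.2527 0.0038]·P = 0.0020
Cramer: x(z) = -0.0193+0.1213z;  y(z) = 0.0241-0.1869z
quadratic in z: (1.0497)z²+(0.1499)z+(-0.0948)=0, √Δ=0.6484 → z ∈ {-0.3803, 0.2374}; z = -0.3803 (taking z<0)
x = -0.0655, y = 0.0952

(-0.0655, 0.0952, -0.3803)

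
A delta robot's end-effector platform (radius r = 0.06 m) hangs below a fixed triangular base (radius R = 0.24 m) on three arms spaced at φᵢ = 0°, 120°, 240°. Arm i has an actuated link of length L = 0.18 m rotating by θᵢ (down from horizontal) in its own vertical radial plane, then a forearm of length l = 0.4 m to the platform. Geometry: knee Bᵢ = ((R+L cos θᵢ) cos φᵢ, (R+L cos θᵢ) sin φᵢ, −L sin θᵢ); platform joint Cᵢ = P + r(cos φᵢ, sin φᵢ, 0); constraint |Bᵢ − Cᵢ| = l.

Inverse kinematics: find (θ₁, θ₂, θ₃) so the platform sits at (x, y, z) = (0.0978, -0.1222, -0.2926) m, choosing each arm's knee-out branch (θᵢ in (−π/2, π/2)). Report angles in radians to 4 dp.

arm 1 (φ=0.0°): x'=0.0978, y'=-0.1222
  A=0.0822, B=-0.2926, C=(l²−L²−A²−y'²−z²)/(2L)=0.0564
  γ=atan2(-0.2926,0.0822)=-1.2969;  ψ=arccos(0.1855)=1.3842;  θ1=γ+ψ≈0.0873
φ2=120.0° → target in arm frame (-0.1547, -0.0236)
  A cos θ + B sin θ = C:  0.3347·cos θ + -0.2926·sin θ = -0.1962
  γ=atan2(-0.2926,0.3347)=-0.7183;  ψ=arccos(-0.4412)=2.0277;  θ2=γ+ψ≈1.3094
φ3=240.0° → target in arm frame (0.0569, 0.1458)
  e−x'=0.1231;  (l²−L²−(e−x')²−y'²−z²)/2L = 0.0155
  √(A²+B²)=0.3174;  θ3 = -1.1726+1.5219 ≈ 0.3493

θ₁ = 0.0873, θ₂ = 1.3094, θ₃ = 0.3493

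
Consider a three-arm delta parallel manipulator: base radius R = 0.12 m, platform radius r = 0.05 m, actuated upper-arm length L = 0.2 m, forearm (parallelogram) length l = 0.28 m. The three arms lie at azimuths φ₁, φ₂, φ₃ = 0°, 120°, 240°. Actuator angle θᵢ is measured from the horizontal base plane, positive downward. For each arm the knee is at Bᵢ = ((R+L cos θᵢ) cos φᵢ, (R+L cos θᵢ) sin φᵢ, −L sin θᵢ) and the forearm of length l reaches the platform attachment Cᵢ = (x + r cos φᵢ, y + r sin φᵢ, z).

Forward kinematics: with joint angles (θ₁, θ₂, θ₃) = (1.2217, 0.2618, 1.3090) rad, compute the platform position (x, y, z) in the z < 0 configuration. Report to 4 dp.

(-0.0644, 0.1482, -0.3116)

arm 1 at φ=0.0°: (R−r)+L cos θ1 = 0.1384;  centre 1 = (0.1384, 0.0000, -0.1879)
φ2=120.0°: virtual centre (-0.1316, 0.2279, -0.0518), radius l
φ3=240.0°: virtual centre (-0.0609, -0.1055, -0.1932), radius l
subtract pairs → two planes through P
[-0.5400 0.4559 0.2723]·P = 0.0175;  [-0.3986 -0.2109 -0.0105]·P = -0.0023
det = 0.2956;  x = -0.0089+0.1781z,  y = 0.0278+-0.3864z
into |P−centre ₁|² = l²: 1.1811z² + 0.3019z + -0.0206 = 0;  Δ = 0.1885;  z = -0.3116 or 0.0560 → z<0 root = -0.3116
x = -0.0644, y = 0.1482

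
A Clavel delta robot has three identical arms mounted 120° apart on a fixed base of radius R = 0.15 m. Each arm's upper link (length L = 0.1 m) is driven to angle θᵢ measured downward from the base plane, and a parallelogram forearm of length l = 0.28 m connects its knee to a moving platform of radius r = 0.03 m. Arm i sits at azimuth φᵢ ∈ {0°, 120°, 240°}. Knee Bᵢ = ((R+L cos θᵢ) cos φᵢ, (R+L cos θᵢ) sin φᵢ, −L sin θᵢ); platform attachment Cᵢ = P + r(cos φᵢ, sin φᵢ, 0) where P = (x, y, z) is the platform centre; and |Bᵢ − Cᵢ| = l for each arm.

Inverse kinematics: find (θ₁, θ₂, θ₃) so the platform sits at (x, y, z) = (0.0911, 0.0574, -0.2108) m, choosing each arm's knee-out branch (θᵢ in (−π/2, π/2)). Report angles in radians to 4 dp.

φ1=0.0° → target in arm frame (0.0911, 0.0574)
  e−x'=0.0289;  (l²−L²−(e−x')²−y'²−z²)/2L = 0.0992
  θ1 = atan2(B,A) + arccos(C/0.2128) = -0.3486
rotate P by −φ2: (0.0042, -0.1076, -0.2108)
  e−x'=0.1158;  (l²−L²−(e−x')²−y'²−z²)/2L = -0.0052
  √(A²+B²)=0.2405;  θ2 = -1.0683+1.5923 ≈ 0.5239
rotate P by −φ3: (-0.0953, 0.0502, -0.2108)
  A cos θ + B sin θ = C:  0.2153·cos θ + -0.2108·sin θ = -0.1245
  γ=atan2(-0.2108,0.2153)=-0.7749;  ψ=arccos(-0.4131)=1.9967;  θ3=γ+ψ≈1.2217

θ₁ = -0.3486, θ₂ = 0.5239, θ₃ = 1.2217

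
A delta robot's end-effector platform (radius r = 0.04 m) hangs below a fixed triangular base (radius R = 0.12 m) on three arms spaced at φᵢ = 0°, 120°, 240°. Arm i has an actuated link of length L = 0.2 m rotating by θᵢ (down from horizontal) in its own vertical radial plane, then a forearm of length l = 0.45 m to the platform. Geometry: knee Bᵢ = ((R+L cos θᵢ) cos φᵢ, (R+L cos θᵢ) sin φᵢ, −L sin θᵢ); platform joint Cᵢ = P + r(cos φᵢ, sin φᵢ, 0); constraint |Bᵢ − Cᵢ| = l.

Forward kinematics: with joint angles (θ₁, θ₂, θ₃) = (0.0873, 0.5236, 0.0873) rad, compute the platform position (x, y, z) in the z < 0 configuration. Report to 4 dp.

(0.0440, -0.0762, -0.3934)

φ1=0.0°: virtual centre (0.2792, 0.0000, -0.0174), radius l
O2 = (0.2532·cos120.0°, 0.2532·sin120.0°, -0.1000) = (-0.1266, 0.2193, -0.1000)
φ3=240.0°: virtual centre (-0.1396, -0.2418, -0.0174), radius l
eliminate P² terms by subtracting sphere 1 from 2 and 3
linear system: -0.8117x+0.4386y = -0.0042−-0.1651z; -0.8377x+-0.4837y = 0.0000−0.0000z
Cramer: x(z) = 0.0027-0.1051z;  y(z) = -0.0046+0.1820z
into |P−O₁|² = l²: 1.0442z² + 0.0913z + -0.1257 = 0;  Δ = 0.5332;  z = -0.3934 or 0.3059 → z<0 root = -0.3934
x = 0.0440, y = -0.0762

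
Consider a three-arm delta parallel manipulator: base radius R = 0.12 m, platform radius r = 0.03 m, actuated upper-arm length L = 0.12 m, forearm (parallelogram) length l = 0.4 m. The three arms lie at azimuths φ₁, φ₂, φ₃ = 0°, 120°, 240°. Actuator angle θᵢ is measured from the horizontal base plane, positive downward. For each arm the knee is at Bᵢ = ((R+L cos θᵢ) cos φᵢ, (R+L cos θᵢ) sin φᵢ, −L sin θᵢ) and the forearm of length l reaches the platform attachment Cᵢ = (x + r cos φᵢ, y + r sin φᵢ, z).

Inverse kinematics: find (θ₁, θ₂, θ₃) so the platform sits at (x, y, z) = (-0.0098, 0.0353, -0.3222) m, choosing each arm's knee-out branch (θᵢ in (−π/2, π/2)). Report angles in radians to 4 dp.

θ₁ = -0.0870, θ₂ = -0.3488, θ₃ = 0.0005

rotate P by −φ1: (-0.0098, 0.0353, -0.3222)
  A=0.0998, B=-0.3222, C=(l²−L²−A²−y'²−z²)/(2L)=0.1274
  √(A²+B²)=0.3373;  θ1 = -1.2704+1.1834 ≈ -0.0870
arm 2 (φ=120.0°): x'=0.0355, y'=-0.0092
  A cos θ + B sin θ = C:  0.0545·cos θ + -0.3222·sin θ = 0.1614
  γ=atan2(-0.3222,0.0545)=-1.4031;  ψ=arccos(0.4938)=1.0543;  θ2=γ+ψ≈-0.3488
arm 3 (φ=240.0°): x'=-0.0257, y'=-0.0261
  e−x'=0.1157;  (l²−L²−(e−x')²−y'²−z²)/2L = 0.1155
  √(A²+B²)=0.3423;  θ3 = -1.2261+1.2266 ≈ 0.0005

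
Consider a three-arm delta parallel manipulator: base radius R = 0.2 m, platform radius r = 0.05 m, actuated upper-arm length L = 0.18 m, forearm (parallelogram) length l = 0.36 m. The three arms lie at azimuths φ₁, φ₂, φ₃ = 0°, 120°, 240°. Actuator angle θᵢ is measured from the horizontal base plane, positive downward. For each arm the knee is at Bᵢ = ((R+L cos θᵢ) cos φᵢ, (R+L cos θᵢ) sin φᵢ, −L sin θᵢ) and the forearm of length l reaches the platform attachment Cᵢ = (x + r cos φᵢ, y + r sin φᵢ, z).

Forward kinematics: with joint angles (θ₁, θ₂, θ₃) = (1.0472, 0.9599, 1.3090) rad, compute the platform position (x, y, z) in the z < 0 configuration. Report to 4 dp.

(0.0159, 0.0523, -0.4327)

arm 1 at φ=0.0°: (R−r)+L cos θ1 = 0.2400;  O1 = (0.2400, 0.0000, -0.1559)
φ2=120.0°: virtual centre (-0.1266, 0.2193, -0.1474), radius l
O3 = (0.1966·cos240.0°, 0.1966·sin240.0°, -0.1739) = (-0.0983, -0.1702, -0.1739)
eliminate P² terms by subtracting sphere 1 from 2 and 3
linear system: -0.7332x+0.4386y = 0.0040−0.0169z; -0.6766x+-0.3405y = -0.0130−-0.0360z
det = 0.5464;  x = 0.0080+-0.0183z,  y = 0.0224+-0.0692z
sphere 1 gives Az²+Bz+C=0 with A=1.0051, B=0.3172, C=-0.0510;  B²−4AC=0.3055;  roots -0.4327, 0.1172;  negative root z = -0.4327
x = 0.0159, y = 0.0523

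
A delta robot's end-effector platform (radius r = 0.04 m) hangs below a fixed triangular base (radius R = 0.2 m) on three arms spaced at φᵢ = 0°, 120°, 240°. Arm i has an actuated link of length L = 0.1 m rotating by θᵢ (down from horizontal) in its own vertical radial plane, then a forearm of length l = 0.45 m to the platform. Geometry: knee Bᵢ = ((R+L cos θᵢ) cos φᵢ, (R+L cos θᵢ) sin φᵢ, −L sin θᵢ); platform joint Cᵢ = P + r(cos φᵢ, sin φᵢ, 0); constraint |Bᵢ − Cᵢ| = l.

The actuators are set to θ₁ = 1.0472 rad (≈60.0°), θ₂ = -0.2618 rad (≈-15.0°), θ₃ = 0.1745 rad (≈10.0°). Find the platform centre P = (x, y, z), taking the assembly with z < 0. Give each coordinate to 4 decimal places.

S1 = (0.2100·cos0.0°, 0.2100·sin0.0°, -0.0866) = (0.2100, 0.0000, -0.0866)
arm 2 at φ=120.0°: ρ2 = 0.2566;  S2 = (-0.1283, 0.2222, 0.0259)
arm 3 at φ=240.0°: ρ3 = 0.2585;  S3 = (-0.1292, -0.2239, -0.0174)
eliminate P² terms by subtracting sphere 1 from 2 and 3
[-0.6766 0.4444 0.2250]·P = 0.0149;  [-0.6785 -0.4477 0.1385]·P = 0.0155
Cramer: x(z) = -0.0225+0.2685z;  y(z) = -0.0006-0.0975z
sphere 1 gives Az²+Bz+C=0 with A=1.0816, B=0.0485, C=-0.1410;  B²−4AC=0.6122;  roots -0.3841, 0.3393;  negative root z = -0.3841
x = -0.1256, y = 0.0368

(-0.1256, 0.0368, -0.3841)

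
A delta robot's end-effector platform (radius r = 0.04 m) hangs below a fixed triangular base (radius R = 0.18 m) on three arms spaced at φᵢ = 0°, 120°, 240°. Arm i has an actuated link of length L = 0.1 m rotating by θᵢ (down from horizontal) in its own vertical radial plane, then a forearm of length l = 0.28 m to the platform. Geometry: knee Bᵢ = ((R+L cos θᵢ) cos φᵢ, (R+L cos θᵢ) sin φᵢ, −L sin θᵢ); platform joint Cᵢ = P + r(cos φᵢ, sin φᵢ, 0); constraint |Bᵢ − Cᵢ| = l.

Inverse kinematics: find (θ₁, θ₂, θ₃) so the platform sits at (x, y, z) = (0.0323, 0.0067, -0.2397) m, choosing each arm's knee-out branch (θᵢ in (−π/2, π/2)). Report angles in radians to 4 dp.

rotate P by −φ1: (0.0323, 0.0067, -0.2397)
  A cos θ + B sin θ = C:  0.1077·cos θ + -0.2397·sin θ = -0.0035
  √(A²+B²)=0.2628;  θ1 = -1.1485+1.5841 ≈ 0.4356
φ2=120.0° → target in arm frame (-0.0103, -0.0313)
  A cos θ + B sin θ = C:  0.1503·cos θ + -0.2397·sin θ = -0.0632
  √(A²+B²)=0.2829;  θ2 = -1.0106+1.7961 ≈ 0.7855
arm 3 (φ=240.0°): x'=-0.0220, y'=0.0246
  A cos θ + B sin θ = C:  0.1620·cos θ + -0.2397·sin θ = -0.0795
  θ3 = atan2(B,A) + arccos(C/0.2893) = 0.8724

θ₁ = 0.4356, θ₂ = 0.7855, θ₃ = 0.8724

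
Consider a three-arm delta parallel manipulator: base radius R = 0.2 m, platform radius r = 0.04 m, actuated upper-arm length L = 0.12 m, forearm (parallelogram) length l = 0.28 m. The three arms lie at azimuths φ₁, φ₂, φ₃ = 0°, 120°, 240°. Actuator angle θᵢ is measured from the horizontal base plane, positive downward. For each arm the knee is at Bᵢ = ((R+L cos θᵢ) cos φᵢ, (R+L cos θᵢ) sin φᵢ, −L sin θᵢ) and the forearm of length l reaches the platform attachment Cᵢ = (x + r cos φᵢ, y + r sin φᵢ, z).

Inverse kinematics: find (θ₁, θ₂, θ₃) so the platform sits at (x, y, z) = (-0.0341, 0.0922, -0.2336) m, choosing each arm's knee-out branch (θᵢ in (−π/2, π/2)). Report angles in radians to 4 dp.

θ₁ = 1.2216, θ₂ = 0.1746, θ₃ = 1.3963

φ1=0.0° → target in arm frame (-0.0341, 0.0922)
  A=0.1941, B=-0.2336, C=(l²−L²−A²−y'²−z²)/(2L)=-0.1531
  √(A²+B²)=0.3037;  θ1 = -0.8775+2.0991 ≈ 1.2216
rotate P by −φ2: (0.0969, -0.0166, -0.2336)
  e−x'=0.0631;  (l²−L²−(e−x')²−y'²−z²)/2L = 0.0216
  θ2 = atan2(B,A) + arccos(C/0.2420) = 0.1746
φ3=240.0° → target in arm frame (-0.0628, -0.0756)
  A=0.2228, B=-0.2336, C=(l²−L²−A²−y'²−z²)/(2L)=-0.1914
  θ3 = atan2(B,A) + arccos(C/0.3228) = 1.3963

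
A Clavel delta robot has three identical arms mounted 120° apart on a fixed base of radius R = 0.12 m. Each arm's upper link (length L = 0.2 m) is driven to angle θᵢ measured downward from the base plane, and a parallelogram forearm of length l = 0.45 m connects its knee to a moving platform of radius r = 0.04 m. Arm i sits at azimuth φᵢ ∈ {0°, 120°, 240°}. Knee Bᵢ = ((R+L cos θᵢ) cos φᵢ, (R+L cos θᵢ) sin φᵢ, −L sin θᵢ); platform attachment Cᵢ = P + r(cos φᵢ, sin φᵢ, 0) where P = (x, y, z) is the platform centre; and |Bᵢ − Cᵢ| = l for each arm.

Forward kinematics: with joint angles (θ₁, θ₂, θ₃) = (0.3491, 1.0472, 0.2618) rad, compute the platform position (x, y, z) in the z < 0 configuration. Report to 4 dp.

(0.0771, -0.1647, -0.4412)

O1 = (0.2679·cos0.0°, 0.2679·sin0.0°, -0.0684) = (0.2679, 0.0000, -0.0684)
arm 2 at φ=120.0°: e+L cos θ2 = 0.1800;  O2 = (-0.0900, 0.1559, -0.1732)
O3 = (0.2732·cos240.0°, 0.2732·sin240.0°, -0.0518) = (-0.1366, -0.2366, -0.0518)
|O₂|²−|O₁|² = -0.0141;  |O₃|²−|O₁|² = 0.0008
linear system: -0.7159x+0.3118y = -0.0141−-0.2096z; -0.8091x+-0.4732y = 0.0008−0.0333z
Cramer: x(z) = 0.0108-0.1502z;  y(z) = -0.0203+0.3273z
sphere 1 gives Az²+Bz+C=0 with A=1.1297, B=0.2008, C=-0.1313;  B²−4AC=0.6336;  roots -0.4412, 0.2634;  negative root z = -0.4412
x = 0.0771, y = -0.1647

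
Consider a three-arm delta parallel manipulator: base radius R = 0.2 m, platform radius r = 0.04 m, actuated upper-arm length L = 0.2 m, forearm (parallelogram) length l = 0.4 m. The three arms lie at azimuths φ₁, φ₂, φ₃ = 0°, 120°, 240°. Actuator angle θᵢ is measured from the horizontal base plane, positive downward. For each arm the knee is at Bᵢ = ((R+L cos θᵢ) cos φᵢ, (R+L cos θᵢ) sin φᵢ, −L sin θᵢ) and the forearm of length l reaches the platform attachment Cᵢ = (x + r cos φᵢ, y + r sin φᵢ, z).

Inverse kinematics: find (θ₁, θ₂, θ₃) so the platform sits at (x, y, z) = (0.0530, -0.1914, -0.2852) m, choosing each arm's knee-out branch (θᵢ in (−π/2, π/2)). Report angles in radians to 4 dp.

φ1=0.0° → target in arm frame (0.0530, -0.1914)
  A=0.1070, B=-0.2852, C=(l²−L²−A²−y'²−z²)/(2L)=-0.0236
  √(A²+B²)=0.3046;  θ1 = -1.2119+1.6482 ≈ 0.4363
rotate P by −φ2: (-0.1923, 0.0498, -0.2852)
  A cos θ + B sin θ = C:  0.3523·cos θ + -0.2852·sin θ = -0.2198
  √(A²+B²)=0.4532;  θ2 = -0.6806+2.0770 ≈ 1.3964
rotate P by −φ3: (0.1393, 0.1416, -0.2852)
  A cos θ + B sin θ = C:  0.0207·cos θ + -0.2852·sin θ = 0.0455
  γ=atan2(-0.2852,0.0207)=-1.4982;  ψ=arccos(0.1589)=1.4112;  θ3=γ+ψ≈-0.0870

θ₁ = 0.4363, θ₂ = 1.3964, θ₃ = -0.0870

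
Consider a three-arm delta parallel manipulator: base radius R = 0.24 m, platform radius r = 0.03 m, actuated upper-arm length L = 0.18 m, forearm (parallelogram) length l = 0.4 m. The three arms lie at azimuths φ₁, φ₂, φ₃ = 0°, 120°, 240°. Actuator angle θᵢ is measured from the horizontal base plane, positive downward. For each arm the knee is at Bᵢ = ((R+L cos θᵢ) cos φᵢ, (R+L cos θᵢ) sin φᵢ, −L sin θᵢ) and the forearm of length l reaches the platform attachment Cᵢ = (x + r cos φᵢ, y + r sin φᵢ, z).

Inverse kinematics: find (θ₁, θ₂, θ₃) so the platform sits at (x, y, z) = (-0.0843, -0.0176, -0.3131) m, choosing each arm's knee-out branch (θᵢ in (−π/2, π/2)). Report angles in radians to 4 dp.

θ₁ = 1.1343, θ₂ = 0.6108, θ₃ = 0.4363

arm 1 (φ=0.0°): x'=-0.0843, y'=-0.0176
  A=0.2943, B=-0.3131, C=(l²−L²−A²−y'²−z²)/(2L)=-0.1593
  θ1 = atan2(B,A) + arccos(C/0.4297) = 1.1343
φ2=120.0° → target in arm frame (0.0269, 0.0818)
  A=0.1831, B=-0.3131, C=(l²−L²−A²−y'²−z²)/(2L)=-0.0296
  θ2 = atan2(B,A) + arccos(C/0.3627) = 0.6108
arm 3 (φ=240.0°): x'=0.0574, y'=-0.0642
  e−x'=0.1526;  (l²−L²−(e−x')²−y'²−z²)/2L = 0.0060
  γ=atan2(-0.3131,0.1526)=-1.1173;  ψ=arccos(0.0172)=1.5536;  θ3=γ+ψ≈0.4363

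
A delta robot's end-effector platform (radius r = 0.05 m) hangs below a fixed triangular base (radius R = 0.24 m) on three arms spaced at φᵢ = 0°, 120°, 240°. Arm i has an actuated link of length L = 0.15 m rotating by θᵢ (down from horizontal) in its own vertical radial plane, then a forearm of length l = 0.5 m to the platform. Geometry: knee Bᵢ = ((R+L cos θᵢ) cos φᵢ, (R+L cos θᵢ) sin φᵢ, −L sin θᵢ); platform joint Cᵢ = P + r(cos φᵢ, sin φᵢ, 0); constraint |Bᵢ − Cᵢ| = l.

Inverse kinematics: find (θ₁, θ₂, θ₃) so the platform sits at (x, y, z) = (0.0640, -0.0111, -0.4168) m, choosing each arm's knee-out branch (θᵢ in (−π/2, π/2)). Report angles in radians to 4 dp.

θ₁ = 0.0002, θ₂ = 0.5237, θ₃ = 0.4360

arm 1 (φ=0.0°): x'=0.0640, y'=-0.0111
  A=0.1260, B=-0.4168, C=(l²−L²−A²−y'²−z²)/(2L)=0.1259
  γ=atan2(-0.4168,0.1260)=-1.2772;  ψ=arccos(0.2892)=1.2774;  θ1=γ+ψ≈0.0002
φ2=120.0° → target in arm frame (-0.0416, -0.0499)
  A cos θ + B sin θ = C:  0.2316·cos θ + -0.4168·sin θ = -0.0078
  γ=atan2(-0.4168,0.2316)=-1.0636;  ψ=arccos(-0.0165)=1.5873;  θ2=γ+ψ≈0.5237
φ3=240.0° → target in arm frame (-0.0224, 0.0610)
  e−x'=0.2124;  (l²−L²−(e−x')²−y'²−z²)/2L = 0.0165
  √(A²+B²)=0.4678;  θ3 = -1.0995+1.5355 ≈ 0.4360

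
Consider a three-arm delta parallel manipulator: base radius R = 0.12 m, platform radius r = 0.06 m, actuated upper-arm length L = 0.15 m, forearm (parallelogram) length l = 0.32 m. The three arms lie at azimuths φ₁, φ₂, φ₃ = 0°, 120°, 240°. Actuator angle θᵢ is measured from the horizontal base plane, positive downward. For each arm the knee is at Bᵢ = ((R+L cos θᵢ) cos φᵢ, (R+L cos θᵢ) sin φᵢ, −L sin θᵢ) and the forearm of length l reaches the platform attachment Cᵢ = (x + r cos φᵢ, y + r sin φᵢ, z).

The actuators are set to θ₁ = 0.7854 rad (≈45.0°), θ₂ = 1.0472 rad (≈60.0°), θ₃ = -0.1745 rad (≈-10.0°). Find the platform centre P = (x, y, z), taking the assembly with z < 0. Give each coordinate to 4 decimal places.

arm 1 at φ=0.0°: ρ1 = 0.1661;  O1 = (0.1661, 0.0000, -0.1061)
arm 2 at φ=120.0°: ρ2 = 0.1350;  O2 = (-0.0675, 0.1169, -0.1299)
O3 = (0.2077·cos240.0°, 0.2077·sin240.0°, 0.0260) = (-0.1039, -0.1799, 0.0260)
|O₂|²−|O₁|² = -0.0037;  |O₃|²−|O₁|² = 0.0050
linear system: -0.4671x+0.2338y = -0.0037−-0.0477z; -0.5399x+-0.3598y = 0.0050−0.2642z
Cramer: x(z) = 0.0006+0.1516z;  y(z) = -0.0148+0.5068z
quadratic in z: (1.2799)z²+(0.1470)z+(-0.0635)=0, √Δ=0.5890 → z ∈ {-0.2875, 0.1727}; z = -0.2875 (taking z<0)
x = -0.0430, y = -0.1605

(-0.0430, -0.1605, -0.2875)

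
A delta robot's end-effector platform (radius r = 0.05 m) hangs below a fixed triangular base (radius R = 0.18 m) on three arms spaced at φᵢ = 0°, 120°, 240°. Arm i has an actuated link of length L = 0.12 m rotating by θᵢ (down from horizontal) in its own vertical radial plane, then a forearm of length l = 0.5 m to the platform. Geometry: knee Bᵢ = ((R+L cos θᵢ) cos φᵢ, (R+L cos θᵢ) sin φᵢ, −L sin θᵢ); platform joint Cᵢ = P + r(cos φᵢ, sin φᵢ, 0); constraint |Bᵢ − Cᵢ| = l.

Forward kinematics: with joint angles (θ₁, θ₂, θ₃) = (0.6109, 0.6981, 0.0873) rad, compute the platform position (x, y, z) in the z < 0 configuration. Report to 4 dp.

φ1=0.0°: virtual centre (0.2283, 0.0000, -0.0688), radius l
S2 = (0.2219·cos120.0°, 0.2219·sin120.0°, -0.0771) = (-0.1110, 0.1922, -0.0771)
S3 = (0.2495·cos240.0°, 0.2495·sin240.0°, -0.0105) = (-0.1248, -0.2161, -0.0105)
eliminate P² terms by subtracting sphere 1 from 2 and 3
[-0.6785 0.3844 -0.0166]·P = -0.0017;  [-0.7061 -0.4322 0.1167]·P = 0.0055
det = 0.5647;  x = -0.0025+0.0668z,  y = -0.0087+0.1610z
quadratic in z: (1.0304)z²+(0.1040)z+(-0.1919)=0, √Δ=0.8955 → z ∈ {-0.4850, 0.3840}; z = -0.4850 (taking z<0)
x = -0.0349, y = -0.0868

(-0.0349, -0.0868, -0.4850)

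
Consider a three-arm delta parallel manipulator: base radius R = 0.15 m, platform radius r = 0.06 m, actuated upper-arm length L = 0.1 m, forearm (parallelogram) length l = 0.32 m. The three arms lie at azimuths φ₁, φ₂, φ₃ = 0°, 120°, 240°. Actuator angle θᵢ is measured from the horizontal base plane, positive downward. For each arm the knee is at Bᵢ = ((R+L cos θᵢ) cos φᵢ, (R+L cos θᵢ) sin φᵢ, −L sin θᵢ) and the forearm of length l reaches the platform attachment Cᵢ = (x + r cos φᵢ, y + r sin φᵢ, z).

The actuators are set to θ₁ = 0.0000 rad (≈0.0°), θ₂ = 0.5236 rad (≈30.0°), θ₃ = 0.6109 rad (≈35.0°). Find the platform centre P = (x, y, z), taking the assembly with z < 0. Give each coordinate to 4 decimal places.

(0.0620, 0.0090, -0.2931)

S1 = (0.1900·cos0.0°, 0.1900·sin0.0°, 0.0000) = (0.1900, 0.0000, 0.0000)
arm 2 at φ=120.0°: ρ2 = 0.1766;  S2 = (-0.0883, 0.1529, -0.0500)
arm 3 at φ=240.0°: ρ3 = 0.1719;  S3 = (-0.0860, -0.1489, -0.0574)
eliminate P² terms by subtracting sphere 1 from 2 and 3
plane₁₂: -0.5566x+0.3059y+-0.1000z = -0.0024
Cramer: x(z) = 0.0051-0.1939z;  y(z) = 0.0014-0.0259z
sphere 1 gives Az²+Bz+C=0 with A=1.0383, B=0.0716, C=-0.0682;  B²−4AC=0.2884;  roots -0.2931, 0.2241;  negative root z = -0.2931
x = 0.0620, y = 0.0090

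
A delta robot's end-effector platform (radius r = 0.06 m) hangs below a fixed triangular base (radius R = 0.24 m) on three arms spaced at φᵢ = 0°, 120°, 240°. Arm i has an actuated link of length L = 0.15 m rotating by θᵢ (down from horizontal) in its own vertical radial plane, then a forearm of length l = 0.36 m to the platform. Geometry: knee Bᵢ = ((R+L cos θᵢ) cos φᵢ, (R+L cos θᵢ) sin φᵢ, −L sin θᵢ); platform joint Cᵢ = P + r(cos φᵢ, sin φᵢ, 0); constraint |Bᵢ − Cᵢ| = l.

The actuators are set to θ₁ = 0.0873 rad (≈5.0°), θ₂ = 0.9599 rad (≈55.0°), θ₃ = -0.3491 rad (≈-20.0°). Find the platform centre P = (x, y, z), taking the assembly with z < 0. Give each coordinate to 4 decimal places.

arm 1 at φ=0.0°: ρ1 = 0.3294;  centre 1 = (0.3294, 0.0000, -0.0131)
centre 2 = (0.2660·cos120.0°, 0.2660·sin120.0°, -0.1229) = (-0.1330, 0.2304, -0.1229)
centre 3 = (0.3210·cos240.0°, 0.3210·sin240.0°, 0.0513) = (-0.1605, -0.2780, 0.0513)
subtract pairs → two planes through P
linear system: -0.9249x+0.4608y = -0.0228−-0.2196z; -0.9798x+-0.5559y = -0.0031−0.1288z
det = 0.9656;  x = 0.0146+-0.0650z,  y = -0.0202+0.3461z
into |P−centre ₁|² = l²: 1.1240z² + 0.0531z + -0.0299 = 0;  Δ = 0.1372;  z = -0.1884 or 0.1412 → z<0 root = -0.1884
x = 0.0268, y = -0.0854

(0.0268, -0.0854, -0.1884)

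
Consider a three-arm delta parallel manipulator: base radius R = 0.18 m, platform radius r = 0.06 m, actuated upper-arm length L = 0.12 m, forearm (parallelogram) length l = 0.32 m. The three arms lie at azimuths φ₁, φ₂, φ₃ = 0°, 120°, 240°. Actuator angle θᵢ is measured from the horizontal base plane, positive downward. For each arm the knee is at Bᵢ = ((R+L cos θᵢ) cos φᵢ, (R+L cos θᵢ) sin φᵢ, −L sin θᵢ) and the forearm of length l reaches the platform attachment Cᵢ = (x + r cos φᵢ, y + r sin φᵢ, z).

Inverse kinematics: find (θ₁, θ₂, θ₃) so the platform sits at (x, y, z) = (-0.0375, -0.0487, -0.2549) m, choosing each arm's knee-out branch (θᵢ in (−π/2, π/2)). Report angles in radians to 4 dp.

rotate P by −φ1: (-0.0375, -0.0487, -0.2549)
  A cos θ + B sin θ = C:  0.1575·cos θ + -0.2549·sin θ = -0.0173
  θ1 = atan2(B,A) + arccos(C/0.2996) = 0.6112
φ2=120.0° → target in arm frame (-0.0234, 0.0568)
  A=0.1434, B=-0.2549, C=(l²−L²−A²−y'²−z²)/(2L)=-0.0032
  γ=atan2(-0.2549,0.1434)=-1.0583;  ψ=arccos(-0.0110)=1.5818;  θ2=γ+ψ≈0.5235
φ3=240.0° → target in arm frame (0.0609, -0.0081)
  e−x'=0.0591;  (l²−L²−(e−x')²−y'²−z²)/2L = 0.0811
  √(A²+B²)=0.2617;  θ3 = -1.3431+1.2556 ≈ -0.0875

θ₁ = 0.6112, θ₂ = 0.5235, θ₃ = -0.0875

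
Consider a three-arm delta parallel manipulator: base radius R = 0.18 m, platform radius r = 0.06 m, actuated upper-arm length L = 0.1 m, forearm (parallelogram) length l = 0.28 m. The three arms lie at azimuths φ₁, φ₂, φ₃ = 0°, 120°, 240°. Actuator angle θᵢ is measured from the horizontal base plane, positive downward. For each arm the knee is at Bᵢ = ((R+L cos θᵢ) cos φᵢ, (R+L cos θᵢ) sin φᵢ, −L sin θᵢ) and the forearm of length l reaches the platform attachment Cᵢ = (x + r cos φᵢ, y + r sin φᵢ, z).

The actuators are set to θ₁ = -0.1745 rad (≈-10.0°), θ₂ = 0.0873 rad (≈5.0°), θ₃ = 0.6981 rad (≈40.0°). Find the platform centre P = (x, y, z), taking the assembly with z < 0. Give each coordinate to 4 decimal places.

arm 1 at φ=0.0°: (R−r)+L cos θ1 = 0.2185;  O1 = (0.2185, 0.0000, 0.0174)
arm 2 at φ=120.0°: (R−r)+L cos θ2 = 0.2196;  O2 = (-0.1098, 0.1902, -0.0087)
φ3=240.0°: virtual centre (-0.0983, -0.1703, -0.0643), radius l
subtract pairs → two planes through P
[-0.6566 0.3804 -0.0522]·P = 0.0003;  [-0.6336 -0.3405 -0.1633]·P = -0.0052
det = 0.4646;  x = 0.0041+-0.1719z,  y = 0.0078+-0.1596z
sphere 1 gives Az²+Bz+C=0 with A=1.0550, B=0.0365, C=-0.0321;  B²−4AC=0.1367;  roots -0.1925, 0.1579;  negative root z = -0.1925
x = 0.0372, y = 0.0385

(0.0372, 0.0385, -0.1925)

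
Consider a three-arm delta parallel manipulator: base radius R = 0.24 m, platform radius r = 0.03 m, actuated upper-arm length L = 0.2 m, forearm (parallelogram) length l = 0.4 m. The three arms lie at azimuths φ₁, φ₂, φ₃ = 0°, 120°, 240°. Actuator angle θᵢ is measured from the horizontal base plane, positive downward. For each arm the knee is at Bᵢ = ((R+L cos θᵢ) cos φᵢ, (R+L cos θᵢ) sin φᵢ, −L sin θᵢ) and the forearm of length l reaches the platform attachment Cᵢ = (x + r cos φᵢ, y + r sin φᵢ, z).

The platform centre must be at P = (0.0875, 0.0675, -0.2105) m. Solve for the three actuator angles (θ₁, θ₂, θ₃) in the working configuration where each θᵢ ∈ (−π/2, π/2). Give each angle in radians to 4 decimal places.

arm 1 (φ=0.0°): x'=0.0875, y'=0.0675
  e−x'=0.1225;  (l²−L²−(e−x')²−y'²−z²)/2L = 0.1403
  √(A²+B²)=0.2435;  θ1 = -1.0438+0.9568 ≈ -0.0870
rotate P by −φ2: (0.0147, -0.1095, -0.2105)
  A=0.1953, B=-0.2105, C=(l²−L²−A²−y'²−z²)/(2L)=0.0639
  √(A²+B²)=0.2871;  θ2 = -0.8229+1.3464 ≈ 0.5236
arm 3 (φ=240.0°): x'=-0.1022, y'=0.0420
  A cos θ + B sin θ = C:  0.3122·cos θ + -0.2105·sin θ = -0.0589
  √(A²+B²)=0.3765;  θ3 = -0.5932+1.7278 ≈ 1.1346

θ₁ = -0.0870, θ₂ = 0.5236, θ₃ = 1.1346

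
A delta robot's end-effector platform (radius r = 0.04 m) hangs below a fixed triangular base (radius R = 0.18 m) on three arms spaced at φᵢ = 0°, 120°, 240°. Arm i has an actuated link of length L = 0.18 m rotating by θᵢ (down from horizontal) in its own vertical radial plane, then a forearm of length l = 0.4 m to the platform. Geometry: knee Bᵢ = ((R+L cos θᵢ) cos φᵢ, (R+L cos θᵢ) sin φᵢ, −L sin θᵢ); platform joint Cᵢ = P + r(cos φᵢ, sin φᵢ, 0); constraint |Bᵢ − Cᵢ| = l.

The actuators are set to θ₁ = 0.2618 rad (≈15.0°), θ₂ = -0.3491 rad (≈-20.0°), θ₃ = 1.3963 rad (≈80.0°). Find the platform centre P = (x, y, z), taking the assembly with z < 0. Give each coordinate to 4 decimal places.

φ1=0.0°: virtual centre (0.3139, 0.0000, -0.0466), radius l
arm 2 at φ=120.0°: (R−r)+L cos θ2 = 0.3091;  O2 = (-0.1546, 0.2677, 0.0616)
arm 3 at φ=240.0°: (R−r)+L cos θ3 = 0.1713;  O3 = (-0.0856, -0.1483, -0.1773)
eliminate P² terms by subtracting sphere 1 from 2 and 3
plane₁₂: -0.9369x+0.5355y+0.2163z = -0.0013
Cramer: x(z) = 0.0309-0.1074z;  y(z) = 0.0515-0.5919z
sphere 1 gives Az²+Bz+C=0 with A=1.3618, B=0.0930, C=-0.0751;  B²−4AC=0.4176;  roots -0.2714, 0.2031;  negative root z = -0.2714
x = 0.0600, y = 0.2122

(0.0600, 0.2122, -0.2714)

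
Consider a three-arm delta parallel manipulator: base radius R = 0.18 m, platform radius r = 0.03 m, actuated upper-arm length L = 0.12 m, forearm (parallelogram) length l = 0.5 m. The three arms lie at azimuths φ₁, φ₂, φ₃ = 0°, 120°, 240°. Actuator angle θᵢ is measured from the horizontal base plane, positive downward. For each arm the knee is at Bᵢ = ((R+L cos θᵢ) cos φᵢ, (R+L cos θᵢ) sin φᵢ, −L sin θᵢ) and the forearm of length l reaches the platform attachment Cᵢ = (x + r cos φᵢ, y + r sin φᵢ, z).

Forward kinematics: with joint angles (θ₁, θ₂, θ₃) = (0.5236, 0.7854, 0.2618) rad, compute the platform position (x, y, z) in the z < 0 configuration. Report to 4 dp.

φ1=0.0°: virtual centre (0.2539, 0.0000, -0.0600), radius l
arm 2 at φ=120.0°: e+L cos θ2 = 0.2349;  centre 2 = (-0.1174, 0.2034, -0.0849)
centre 3 = (0.2659·cos240.0°, 0.2659·sin240.0°, -0.0311) = (-0.1330, -0.2303, -0.0311)
|centre ₂|²−|centre ₁|² = -0.0057;  |centre ₃|²−|centre ₁|² = 0.0036
linear system: -0.7427x+0.4068y = -0.0057−-0.0497z; -0.7738x+-0.4606y = 0.0036−0.0579z
Cramer: x(z) = 0.0018+0.0010z;  y(z) = -0.0108+0.1240z
into |P−centre ₁|² = l²: 1.0154z² + 0.1168z + -0.1827 = 0;  Δ = 0.7557;  z = -0.4856 or 0.3706 → z<0 root = -0.4856
x = 0.0013, y = -0.0710

(0.0013, -0.0710, -0.4856)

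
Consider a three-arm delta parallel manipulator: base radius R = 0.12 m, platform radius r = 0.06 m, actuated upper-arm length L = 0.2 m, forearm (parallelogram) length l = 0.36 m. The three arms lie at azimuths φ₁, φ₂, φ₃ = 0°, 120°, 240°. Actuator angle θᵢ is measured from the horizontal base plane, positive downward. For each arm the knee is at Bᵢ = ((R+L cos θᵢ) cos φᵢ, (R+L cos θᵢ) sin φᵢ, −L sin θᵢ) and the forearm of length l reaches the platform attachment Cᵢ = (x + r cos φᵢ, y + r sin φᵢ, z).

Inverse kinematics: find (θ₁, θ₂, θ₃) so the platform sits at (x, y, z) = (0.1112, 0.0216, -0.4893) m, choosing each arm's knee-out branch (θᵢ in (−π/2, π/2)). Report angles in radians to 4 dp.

arm 1 (φ=0.0°): x'=0.1112, y'=0.0216
  A cos θ + B sin θ = C:  -0.0512·cos θ + -0.4893·sin θ = -0.3823
  γ=atan2(-0.4893,-0.0512)=-1.6751;  ψ=arccos(-0.7770)=2.4607;  θ1=γ+ψ≈0.7856
φ2=120.0° → target in arm frame (-0.0369, -0.1071)
  A cos θ + B sin θ = C:  0.0969·cos θ + -0.4893·sin θ = -0.4267
  θ2 = atan2(B,A) + arccos(C/0.4988) = 1.2219
φ3=240.0° → target in arm frame (-0.0743, 0.0855)
  A=0.1343, B=-0.4893, C=(l²−L²−A²−y'²−z²)/(2L)=-0.4379
  √(A²+B²)=0.5074;  θ3 = -1.3029+2.6121 ≈ 1.3092

θ₁ = 0.7856, θ₂ = 1.2219, θ₃ = 1.3092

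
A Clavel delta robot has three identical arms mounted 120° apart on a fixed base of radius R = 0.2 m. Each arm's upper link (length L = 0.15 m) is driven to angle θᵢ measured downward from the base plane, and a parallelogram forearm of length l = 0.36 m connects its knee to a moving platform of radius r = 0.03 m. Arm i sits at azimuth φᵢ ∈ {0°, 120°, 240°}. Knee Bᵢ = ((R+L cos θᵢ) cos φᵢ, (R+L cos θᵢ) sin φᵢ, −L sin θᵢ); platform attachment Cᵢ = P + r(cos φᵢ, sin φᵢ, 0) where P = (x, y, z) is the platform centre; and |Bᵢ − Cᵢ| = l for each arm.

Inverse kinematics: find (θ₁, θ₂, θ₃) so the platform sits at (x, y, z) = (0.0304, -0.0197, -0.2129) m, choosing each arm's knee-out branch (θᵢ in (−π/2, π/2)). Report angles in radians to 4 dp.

θ₁ = -0.0003, θ₂ = 0.5238, θ₃ = 0.2618

φ1=0.0° → target in arm frame (0.0304, -0.0197)
  e−x'=0.1396;  (l²−L²−(e−x')²−y'²−z²)/2L = 0.1397
  θ1 = atan2(B,A) + arccos(C/0.2546) = -0.0003
rotate P by −φ2: (-0.0323, -0.0165, -0.2129)
  e−x'=0.2023;  (l²−L²−(e−x')²−y'²−z²)/2L = 0.0686
  θ2 = atan2(B,A) + arccos(C/0.2937) = 0.5238
rotate P by −φ3: (0.0019, 0.0362, -0.2129)
  e−x'=0.1681;  (l²−L²−(e−x')²−y'²−z²)/2L = 0.1073
  γ=atan2(-0.2129,0.1681)=-0.9023;  ψ=arccos(0.3956)=1.1641;  θ3=γ+ψ≈0.2618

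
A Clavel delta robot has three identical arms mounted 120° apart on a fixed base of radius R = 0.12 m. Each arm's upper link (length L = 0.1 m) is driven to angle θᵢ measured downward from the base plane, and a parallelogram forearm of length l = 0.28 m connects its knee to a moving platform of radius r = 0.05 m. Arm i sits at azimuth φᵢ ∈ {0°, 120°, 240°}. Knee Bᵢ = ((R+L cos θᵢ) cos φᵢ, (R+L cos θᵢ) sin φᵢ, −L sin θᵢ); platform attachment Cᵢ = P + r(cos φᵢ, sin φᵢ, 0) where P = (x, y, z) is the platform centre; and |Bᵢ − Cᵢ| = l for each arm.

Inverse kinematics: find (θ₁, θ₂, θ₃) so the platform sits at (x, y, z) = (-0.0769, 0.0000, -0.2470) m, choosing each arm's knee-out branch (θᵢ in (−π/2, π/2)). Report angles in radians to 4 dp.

θ₁ = 0.7860, θ₂ = 0.0877, θ₃ = 0.0877

rotate P by −φ1: (-0.0769, 0.0000, -0.2470)
  e−x'=0.1469;  (l²−L²−(e−x')²−y'²−z²)/2L = -0.0709
  γ=atan2(-0.2470,0.1469)=-1.0343;  ψ=arccos(-0.2469)=1.8202;  θ1=γ+ψ≈0.7860
arm 2 (φ=120.0°): x'=0.0384, y'=0.0666
  A=0.0316, B=-0.2470, C=(l²−L²−A²−y'²−z²)/(2L)=0.0098
  √(A²+B²)=0.2490;  θ2 = -1.4438+1.5314 ≈ 0.0877
arm 3 (φ=240.0°): x'=0.0385, y'=-0.0666
  A cos θ + B sin θ = C:  0.0315·cos θ + -0.2470·sin θ = 0.0098
  γ=atan2(-0.2470,0.0315)=-1.4438;  ψ=arccos(0.0394)=1.5314;  θ3=γ+ψ≈0.0877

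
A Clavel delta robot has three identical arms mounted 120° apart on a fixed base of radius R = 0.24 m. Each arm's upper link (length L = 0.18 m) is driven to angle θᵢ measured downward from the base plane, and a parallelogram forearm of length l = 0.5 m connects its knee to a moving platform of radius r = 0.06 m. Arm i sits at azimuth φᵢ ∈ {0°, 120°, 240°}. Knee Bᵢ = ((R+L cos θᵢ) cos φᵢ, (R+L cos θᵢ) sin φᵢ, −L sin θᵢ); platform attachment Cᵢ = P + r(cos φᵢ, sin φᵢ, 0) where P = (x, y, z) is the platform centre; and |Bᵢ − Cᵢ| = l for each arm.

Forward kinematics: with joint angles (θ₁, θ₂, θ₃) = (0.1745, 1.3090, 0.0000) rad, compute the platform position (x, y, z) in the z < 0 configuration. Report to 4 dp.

φ1=0.0°: virtual centre (0.3573, 0.0000, -0.0313), radius l
φ2=120.0°: virtual centre (-0.1133, 0.1962, -0.1739), radius l
arm 3 at φ=240.0°: e+L cos θ3 = 0.3600;  O3 = (-0.1800, -0.3118, 0.0000)
subtract pairs → two planes through P
[-0.9411 0.3925 -0.2852]·P = -0.0470;  [-1.0745 -0.6235 0.0625]·P = 0.0010
Cramer: x(z) = 0.0287-0.1520z;  y(z) = -0.0510+0.3622z
quadratic in z: (1.1543)z²+(0.1254)z+(-0.1385)=0, √Δ=0.8094 → z ∈ {-0.4049, 0.2962}; z = -0.4049 (taking z<0)
x = 0.0903, y = -0.1977

(0.0903, -0.1977, -0.4049)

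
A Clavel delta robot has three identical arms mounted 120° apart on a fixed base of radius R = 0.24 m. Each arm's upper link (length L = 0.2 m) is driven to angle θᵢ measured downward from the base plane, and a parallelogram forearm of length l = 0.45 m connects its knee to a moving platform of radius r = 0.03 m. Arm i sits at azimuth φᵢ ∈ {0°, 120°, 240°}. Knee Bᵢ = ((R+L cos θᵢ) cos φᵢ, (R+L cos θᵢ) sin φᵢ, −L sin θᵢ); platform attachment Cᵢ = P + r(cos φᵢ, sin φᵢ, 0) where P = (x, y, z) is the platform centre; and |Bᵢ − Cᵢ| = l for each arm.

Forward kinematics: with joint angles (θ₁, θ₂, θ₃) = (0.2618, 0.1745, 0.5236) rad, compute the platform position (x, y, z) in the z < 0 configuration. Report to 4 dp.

φ1=0.0°: virtual centre (0.4032, 0.0000, -0.0518), radius l
S2 = (0.4070·cos120.0°, 0.4070·sin120.0°, -0.0347) = (-0.2035, 0.3524, -0.0347)
S3 = (0.3832·cos240.0°, 0.3832·sin240.0°, -0.1000) = (-0.1916, -0.3319, -0.1000)
eliminate P² terms by subtracting sphere 1 from 2 and 3
linear system: -1.2133x+0.7049y = 0.0016−0.0341z; -1.1896x+-0.6637y = -0.0084−-0.0965z
det = 1.6438;  x = 0.0030+-0.0276z,  y = 0.0073+-0.0959z
quadratic in z: (1.0100)z²+(0.1242)z+(-0.0396)=0, √Δ=0.4187 → z ∈ {-0.2688, 0.1458}; z = -0.2688 (taking z<0)
x = 0.0104, y = 0.0331

(0.0104, 0.0331, -0.2688)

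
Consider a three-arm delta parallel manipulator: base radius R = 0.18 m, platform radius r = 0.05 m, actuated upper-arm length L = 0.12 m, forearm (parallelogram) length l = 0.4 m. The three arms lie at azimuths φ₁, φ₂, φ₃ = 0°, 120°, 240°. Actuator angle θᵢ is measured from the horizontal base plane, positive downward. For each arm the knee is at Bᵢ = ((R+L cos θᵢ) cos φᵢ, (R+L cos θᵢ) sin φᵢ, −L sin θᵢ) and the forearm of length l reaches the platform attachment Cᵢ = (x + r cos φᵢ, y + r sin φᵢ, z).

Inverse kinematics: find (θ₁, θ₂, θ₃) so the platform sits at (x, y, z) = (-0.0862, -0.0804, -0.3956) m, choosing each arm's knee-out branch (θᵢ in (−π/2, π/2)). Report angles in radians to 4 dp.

θ₁ = 1.1343, θ₂ = 0.8727, θ₃ = 0.1743

arm 1 (φ=0.0°): x'=-0.0862, y'=-0.0804
  A cos θ + B sin θ = C:  0.2162·cos θ + -0.3956·sin θ = -0.2671
  √(A²+B²)=0.4508;  θ1 = -1.0706+2.2049 ≈ 1.1343
rotate P by −φ2: (-0.0265, 0.1149, -0.3956)
  A cos θ + B sin θ = C:  0.1565·cos θ + -0.3956·sin θ = -0.2025
  θ2 = atan2(B,A) + arccos(C/0.4254) = 0.8727
φ3=240.0° → target in arm frame (0.1127, -0.0345)
  e−x'=0.0173;  (l²−L²−(e−x')²−y'²−z²)/2L = -0.0516
  γ=atan2(-0.3956,0.0173)=-1.5272;  ψ=arccos(-0.1303)=1.7015;  θ3=γ+ψ≈0.1743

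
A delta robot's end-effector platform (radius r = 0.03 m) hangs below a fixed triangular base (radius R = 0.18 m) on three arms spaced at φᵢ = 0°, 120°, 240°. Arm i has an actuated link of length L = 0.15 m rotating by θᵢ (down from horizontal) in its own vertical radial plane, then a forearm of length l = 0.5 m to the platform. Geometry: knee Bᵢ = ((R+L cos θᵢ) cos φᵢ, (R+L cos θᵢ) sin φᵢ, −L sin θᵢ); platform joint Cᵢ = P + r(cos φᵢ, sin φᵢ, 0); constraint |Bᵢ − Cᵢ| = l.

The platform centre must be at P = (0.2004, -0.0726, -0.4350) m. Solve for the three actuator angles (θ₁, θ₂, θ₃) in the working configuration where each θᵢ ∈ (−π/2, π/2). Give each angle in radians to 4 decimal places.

φ1=0.0° → target in arm frame (0.2004, -0.0726)
  e−x'=-0.0504;  (l²−L²−(e−x')²−y'²−z²)/2L = 0.1015
  √(A²+B²)=0.4379;  θ1 = -1.6861+1.3368 ≈ -0.3494
arm 2 (φ=120.0°): x'=-0.1631, y'=-0.1373
  A cos θ + B sin θ = C:  0.3131·cos θ + -0.4350·sin θ = -0.2619
  θ2 = atan2(B,A) + arccos(C/0.5359) = 1.1344
φ3=240.0° → target in arm frame (-0.0373, 0.2099)
  A=0.1873, B=-0.4350, C=(l²−L²−A²−y'²−z²)/(2L)=-0.1362
  θ3 = atan2(B,A) + arccos(C/0.4736) = 0.6983

θ₁ = -0.3494, θ₂ = 1.1344, θ₃ = 0.6983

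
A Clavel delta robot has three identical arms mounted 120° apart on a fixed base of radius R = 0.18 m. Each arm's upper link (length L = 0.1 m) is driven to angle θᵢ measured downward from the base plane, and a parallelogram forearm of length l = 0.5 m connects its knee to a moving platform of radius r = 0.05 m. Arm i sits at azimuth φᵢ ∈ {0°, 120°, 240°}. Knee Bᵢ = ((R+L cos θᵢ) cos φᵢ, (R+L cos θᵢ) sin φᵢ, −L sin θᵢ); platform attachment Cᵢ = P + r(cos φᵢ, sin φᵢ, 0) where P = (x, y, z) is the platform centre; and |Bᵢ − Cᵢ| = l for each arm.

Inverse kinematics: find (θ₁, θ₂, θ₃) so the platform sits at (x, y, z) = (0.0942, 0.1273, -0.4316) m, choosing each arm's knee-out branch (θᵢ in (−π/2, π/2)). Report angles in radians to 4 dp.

θ₁ = -0.3489, θ₂ = -0.1746, θ₃ = 0.8725

φ1=0.0° → target in arm frame (0.0942, 0.1273)
  A=0.0358, B=-0.4316, C=(l²−L²−A²−y'²−z²)/(2L)=0.1812
  γ=atan2(-0.4316,0.0358)=-1.4880;  ψ=arccos(0.4183)=1.1392;  θ1=γ+ψ≈-0.3489
φ2=120.0° → target in arm frame (0.0631, -0.1452)
  A=0.0669, B=-0.4316, C=(l²−L²−A²−y'²−z²)/(2L)=0.1408
  √(A²+B²)=0.4367;  θ2 = -1.4171+1.2425 ≈ -0.1746
arm 3 (φ=240.0°): x'=-0.1573, y'=0.0179
  A=0.2873, B=-0.4316, C=(l²−L²−A²−y'²−z²)/(2L)=-0.1458
  γ=atan2(-0.4316,0.2873)=-0.9834;  ψ=arccos(-0.2813)=1.8559;  θ3=γ+ψ≈0.8725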